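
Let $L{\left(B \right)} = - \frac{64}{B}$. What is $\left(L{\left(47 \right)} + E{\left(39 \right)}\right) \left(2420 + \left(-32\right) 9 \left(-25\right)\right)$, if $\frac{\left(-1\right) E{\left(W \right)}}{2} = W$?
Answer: $- \frac{35882600}{47} \approx -7.6346 \cdot 10^{5}$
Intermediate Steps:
$E{\left(W \right)} = - 2 W$
$\left(L{\left(47 \right)} + E{\left(39 \right)}\right) \left(2420 + \left(-32\right) 9 \left(-25\right)\right) = \left(- \frac{64}{47} - 78\right) \left(2420 + \left(-32\right) 9 \left(-25\right)\right) = \left(\left(-64\right) \frac{1}{47} - 78\right) \left(2420 - -7200\right) = \left(- \frac{64}{47} - 78\right) \left(2420 + 7200\right) = \left(- \frac{3730}{47}\right) 9620 = - \frac{35882600}{47}$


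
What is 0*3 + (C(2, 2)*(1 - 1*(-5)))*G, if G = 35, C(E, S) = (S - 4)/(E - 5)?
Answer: 140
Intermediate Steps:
C(E, S) = (-4 + S)/(-5 + E)
0*3 + (C(2, 2)*(1 - 1*(-5)))*G = 0*3 + (((-4 + 2)/(-5 + 2))*(1 - 1*(-5)))*35 = 0 + ((-2/(-3))*(1 + 5))*35 = 0 + (-⅓*(-2)*6)*35 = 0 + ((⅔)*6)*35 = 0 + 4*35 = 0 + 140 = 140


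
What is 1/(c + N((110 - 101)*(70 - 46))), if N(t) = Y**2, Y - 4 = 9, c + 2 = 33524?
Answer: 1/33691 ≈ 2.9682e-5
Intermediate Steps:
c = 33522 (c = -2 + 33524 = 33522)
Y = 13 (Y = 4 + 9 = 13)
N(t) = 169 (N(t) = 13**2 = 169)
1/(c + N((110 - 101)*(70 - 46))) = 1/(33522 + 169) = 1/33691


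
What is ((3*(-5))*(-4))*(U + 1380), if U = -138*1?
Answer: 74520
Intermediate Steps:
U = -138
((3*(-5))*(-4))*(U + 1380) = ((3*(-5))*(-4))*(-138 + 1380) = -15*(-4)*1242 = 60*1242 = 74520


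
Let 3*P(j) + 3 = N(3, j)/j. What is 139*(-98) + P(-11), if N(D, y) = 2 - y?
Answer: -449572/33 ≈ -13623.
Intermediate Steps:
P(j) = -1 + (2 - j)/(3*j) (P(j) = -1 + ((2 - j)/j)/3 = -1 + (2 - j)/(3*j))
139*(-98) + P(-11) = 139*(-98) + (2/3)*(1 - 2*(-11))/(-11) = -13622 + (2/3)*(-1/11)*(1 + 22) = -13622 + (2/3)*(-1/11)*23 = -13622 - 46/33 = -449572/33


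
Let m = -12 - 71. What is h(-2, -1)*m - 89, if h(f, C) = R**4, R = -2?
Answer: -1417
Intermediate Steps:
h(f, C) = 16 (h(f, C) = (-2)**4 = 16)
m = -83
h(-2, -1)*m - 89 = 16*(-83) - 89 = -1328 - 89 = -1417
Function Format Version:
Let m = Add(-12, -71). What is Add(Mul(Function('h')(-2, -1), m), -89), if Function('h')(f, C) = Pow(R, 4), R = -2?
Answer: -1417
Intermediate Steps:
Function('h')(f, C) = 16 (Function('h')(f, C) = Pow(-2, 4) = 16)
m = -83
Add(Mul(Function('h')(-2, -1), m), -89) = Add(Mul(16, -83), -89) = Add(-1328, -89) = -1417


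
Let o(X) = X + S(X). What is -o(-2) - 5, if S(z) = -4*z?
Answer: -11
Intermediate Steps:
o(X) = -3*X (o(X) = X - 4*X = -3*X)
-o(-2) - 5 = -(-3)*(-2) - 5 = -1*6 - 5 = -6 - 5 = -11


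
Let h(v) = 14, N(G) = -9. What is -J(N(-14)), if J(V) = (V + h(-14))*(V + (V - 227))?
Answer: 1225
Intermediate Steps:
J(V) = (-227 + 2*V)*(14 + V) (J(V) = (V + 14)*(V + (V - 227)) = (14 + V)*(V + (-227 + V)) = (14 + V)*(-227 + 2*V) = (-227 + 2*V)*(14 + V))
-J(N(-14)) = -(-3178 - 199*(-9) + 2*(-9)**2) = -(-3178 + 1791 + 2*81) = -(-3178 + 1791 + 162) = -1*(-1225) = 1225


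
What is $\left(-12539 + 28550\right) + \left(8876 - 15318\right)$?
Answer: $9569$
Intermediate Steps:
$\left(-12539 + 28550\right) + \left(8876 - 15318\right) = 16011 - 6442 = 9569$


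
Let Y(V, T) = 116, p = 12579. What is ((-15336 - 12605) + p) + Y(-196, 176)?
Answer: -15246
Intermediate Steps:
((-15336 - 12605) + p) + Y(-196, 176) = ((-15336 - 12605) + 12579) + 116 = (-27941 + 12579) + 116 = -15362 + 116 = -15246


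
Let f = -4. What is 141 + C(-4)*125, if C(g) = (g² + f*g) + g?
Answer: 3641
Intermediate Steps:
C(g) = g² - 3*g (C(g) = (g² - 4*g) + g = g² - 3*g)
141 + C(-4)*125 = 141 - 4*(-3 - 4)*125 = 141 - 4*(-7)*125 = 141 + 28*125 = 141 + 3500 = 3641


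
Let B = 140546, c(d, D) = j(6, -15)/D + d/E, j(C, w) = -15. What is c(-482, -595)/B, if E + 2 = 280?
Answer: -14131/1162385693 ≈ -1.2157e-5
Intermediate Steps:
E = 278 (E = -2 + 280 = 278)
c(d, D) = -15/D + d/278
c(-482, -595)/B = (-15/(-595) + (1/278)*(-482))/140546 = (-15*(-1/595) - 241/139)*(1/140546) = (3/119 - 241/139)*(1/140546) = -28262/16541*1/140546 = -14131/1162385693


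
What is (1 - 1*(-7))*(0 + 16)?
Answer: 128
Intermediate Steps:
(1 - 1*(-7))*(0 + 16) = (1 + 7)*16 = 8*16 = 128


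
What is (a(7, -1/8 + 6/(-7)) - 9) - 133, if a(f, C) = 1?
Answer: -141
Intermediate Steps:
(a(7, -1/8 + 6/(-7)) - 9) - 133 = (1 - 9) - 133 = -8 - 133 = -141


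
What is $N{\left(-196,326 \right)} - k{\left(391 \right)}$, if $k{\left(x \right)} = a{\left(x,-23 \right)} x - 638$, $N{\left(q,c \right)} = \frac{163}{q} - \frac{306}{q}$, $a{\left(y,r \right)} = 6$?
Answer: $- \frac{334625}{196} \approx -1707.3$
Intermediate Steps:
$N{\left(q,c \right)} = - \frac{143}{q}$
$k{\left(x \right)} = -638 + 6 x$ ($k{\left(x \right)} = 6 x - 638 = -638 + 6 x$)
$N{\left(-196,326 \right)} - k{\left(391 \right)} = - \frac{143}{-196} - \left(-638 + 6 \cdot 391\right) = \left(-143\right) \left(- \frac{1}{196}\right) - \left(-638 + 2346\right) = \frac{143}{196} - 1708 = - \frac{334625}{196}$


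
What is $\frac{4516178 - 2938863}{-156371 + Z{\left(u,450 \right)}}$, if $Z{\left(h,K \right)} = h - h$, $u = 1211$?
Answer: $- \frac{1577315}{156371} \approx -10.087$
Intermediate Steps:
$Z{\left(h,K \right)} = 0$
$\frac{4516178 - 2938863}{-156371 + Z{\left(u,450 \right)}} = \frac{4516178 - 2938863}{-156371 + 0} = \frac{1577315}{-156371} = 1577315 \left(- \frac{1}{156371}\right) = - \frac{1577315}{156371}$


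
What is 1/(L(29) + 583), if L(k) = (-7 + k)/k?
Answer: 29/16929 ≈ 0.0017130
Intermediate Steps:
L(k) = (-7 + k)/k
1/(L(29) + 583) = 1/((-7 + 29)/29 + 583) = 1/((1/29)*22 + 583) = 1/(22/29 + 583) = 1/(16929/29) = 29/16929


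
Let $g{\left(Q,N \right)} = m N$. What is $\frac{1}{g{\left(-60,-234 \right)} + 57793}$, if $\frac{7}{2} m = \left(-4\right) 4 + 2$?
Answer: $\frac{1}{58729} \approx 1.7027 \cdot 10^{-5}$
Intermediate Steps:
$m = -4$ ($m = \frac{2 \left(\left(-4\right) 4 + 2\right)}{7} = \frac{2 \left(-16 + 2\right)}{7} = \frac{2}{7} \left(-14\right) = -4$)
$g{\left(Q,N \right)} = - 4 N$
$\frac{1}{g{\left(-60,-234 \right)} + 57793} = \frac{1}{\left(-4\right) \left(-234\right) + 57793} = \frac{1}{936 + 57793} = \frac{1}{58729}$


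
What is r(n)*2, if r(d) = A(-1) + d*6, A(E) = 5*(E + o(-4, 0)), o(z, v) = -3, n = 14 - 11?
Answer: -4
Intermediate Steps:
n = 3
A(E) = -15 + 5*E (A(E) = 5*(E - 3) = 5*(-3 + E) = -15 + 5*E)
r(d) = -20 + 6*d (r(d) = (-15 + 5*(-1)) + d*6 = (-15 - 5) + 6*d = -20 + 6*d)
r(n)*2 = (-20 + 6*3)*2 = (-20 + 18)*2 = -2*2 = -4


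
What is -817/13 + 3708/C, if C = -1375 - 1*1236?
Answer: -2181391/33943 ≈ -64.266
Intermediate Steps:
C = -2611 (C = -1375 - 1236 = -2611)
-817/13 + 3708/C = -817/13 + 3708/(-2611) = -817*1/13 + 3708*(-1/2611) = -817/13 - 3708/2611 = -2181391/33943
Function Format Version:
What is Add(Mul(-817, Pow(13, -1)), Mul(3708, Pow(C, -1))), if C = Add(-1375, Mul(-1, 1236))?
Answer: Rational(-2181391, 33943) ≈ -64.266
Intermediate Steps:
C = -2611 (C = Add(-1375, -1236) = -2611)
Add(Mul(-817, Pow(13, -1)), Mul(3708, Pow(C, -1))) = Add(Mul(-817, Pow(13, -1)), Mul(3708, Pow(-2611, -1))) = Add(Mul(-817, Rational(1, 13)), Mul(3708, Rational(-1, 2611))) = Add(Rational(-817, 13), Rational(-3708, 2611)) = Rational(-2181391, 33943)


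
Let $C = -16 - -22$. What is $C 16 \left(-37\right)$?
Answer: $-3552$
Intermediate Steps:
$C = 6$ ($C = -16 + 22 = 6$)
$C 16 \left(-37\right) = 6 \cdot 16 \left(-37\right) = 96 \left(-37\right) = -3552$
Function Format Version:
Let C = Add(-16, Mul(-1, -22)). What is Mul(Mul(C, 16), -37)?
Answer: -3552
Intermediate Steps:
C = 6 (C = Add(-16, 22) = 6)
Mul(Mul(C, 16), -37) = Mul(Mul(6, 16), -37) = Mul(96, -37) = -3552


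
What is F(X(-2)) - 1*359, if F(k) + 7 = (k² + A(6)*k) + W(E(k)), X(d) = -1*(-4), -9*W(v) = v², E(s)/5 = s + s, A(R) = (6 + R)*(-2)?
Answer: -5614/9 ≈ -623.78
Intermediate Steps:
A(R) = -12 - 2*R
E(s) = 10*s (E(s) = 5*(s + s) = 5*(2*s) = 10*s)
W(v) = -v²/9
X(d) = 4
F(k) = -7 - 24*k - 91*k²/9 (F(k) = -7 + ((k² + (-12 - 2*6)*k) - 100*k²/9) = -7 + ((k² + (-12 - 12)*k) - 100*k²/9) = -7 + ((k² - 24*k) - 100*k²/9) = -7 + (-24*k - 91*k²/9) = -7 - 24*k - 91*k²/9)
F(X(-2)) - 1*359 = (-7 - 24*4 - 91/9*4²) - 1*359 = (-7 - 96 - 91/9*16) - 359 = (-7 - 96 - 1456/9) - 359 = -2383/9 - 359 = -5614/9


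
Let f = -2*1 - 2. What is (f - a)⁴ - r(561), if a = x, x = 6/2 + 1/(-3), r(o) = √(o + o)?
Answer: 160000/81 - √1122 ≈ 1941.8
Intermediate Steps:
f = -4 (f = -2 - 2 = -4)
r(o) = √2*√o (r(o) = √(2*o) = √2*√o)
x = 8/3 (x = 6*(½) + 1*(-⅓) = 3 - ⅓ = 8/3 ≈ 2.6667)
a = 8/3 ≈ 2.6667
(f - a)⁴ - r(561) = (-4 - 1*8/3)⁴ - √2*√561 = (-4 - 8/3)⁴ - √1122 = (-20/3)⁴ - √1122 = 160000/81 - √1122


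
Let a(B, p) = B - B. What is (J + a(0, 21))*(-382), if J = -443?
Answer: 169226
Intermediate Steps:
a(B, p) = 0
(J + a(0, 21))*(-382) = (-443 + 0)*(-382) = -443*(-382) = 169226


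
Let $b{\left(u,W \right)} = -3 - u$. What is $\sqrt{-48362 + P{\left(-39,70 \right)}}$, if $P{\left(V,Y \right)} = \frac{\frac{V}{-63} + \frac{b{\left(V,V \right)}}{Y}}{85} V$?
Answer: $\frac{i \sqrt{1209063}}{5} \approx 219.91 i$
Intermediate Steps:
$P{\left(V,Y \right)} = V \left(- \frac{V}{5355} + \frac{-3 - V}{85 Y}\right)$ ($P{\left(V,Y \right)} = \frac{\frac{V}{-63} + \frac{-3 - V}{Y}}{85} V = \left(V \left(- \frac{1}{63}\right) + \frac{-3 - V}{Y}\right) \frac{1}{85} V = \left(- \frac{V}{63} + \frac{-3 - V}{Y}\right) \frac{1}{85} V = \left(- \frac{V}{5355} + \frac{-3 - V}{85 Y}\right) V = V \left(- \frac{V}{5355} + \frac{-3 - V}{85 Y}\right)$)
$\sqrt{-48362 + P{\left(-39,70 \right)}} = \sqrt{-48362 - - \frac{13 \left(189 + 63 \left(-39\right) - 2730\right)}{1785 \cdot 70}} = \sqrt{-48362 - \left(- \frac{13}{1785}\right) \frac{1}{70} \left(189 - 2457 - 2730\right)} = \sqrt{-48362 - \left(- \frac{13}{1785}\right) \frac{1}{70} \left(-4998\right)} = \sqrt{-48362 - \frac{13}{25}} = \sqrt{- \frac{1209063}{25}} = \frac{i \sqrt{1209063}}{5}$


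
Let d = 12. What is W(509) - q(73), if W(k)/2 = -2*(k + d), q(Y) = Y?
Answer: -2157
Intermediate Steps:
W(k) = -48 - 4*k (W(k) = 2*(-2*(k + 12)) = 2*(-2*(12 + k)) = 2*(-24 - 2*k) = -48 - 4*k)
W(509) - q(73) = (-48 - 4*509) - 1*73 = (-48 - 2036) - 73 = -2084 - 73 = -2157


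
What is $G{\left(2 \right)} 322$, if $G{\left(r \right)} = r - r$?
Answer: $0$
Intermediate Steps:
$G{\left(r \right)} = 0$
$G{\left(2 \right)} 322 = 0 \cdot 322 = 0$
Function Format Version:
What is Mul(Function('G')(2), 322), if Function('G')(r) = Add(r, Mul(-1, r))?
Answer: 0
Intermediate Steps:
Function('G')(r) = 0
Mul(Function('G')(2), 322) = Mul(0, 322) = 0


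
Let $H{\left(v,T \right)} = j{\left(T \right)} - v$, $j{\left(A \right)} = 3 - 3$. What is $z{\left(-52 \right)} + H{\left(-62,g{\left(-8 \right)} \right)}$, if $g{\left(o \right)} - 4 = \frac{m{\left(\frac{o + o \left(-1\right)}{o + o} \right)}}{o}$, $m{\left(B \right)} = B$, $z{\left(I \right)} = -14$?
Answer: $48$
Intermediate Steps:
$j{\left(A \right)} = 0$
$g{\left(o \right)} = 4$ ($g{\left(o \right)} = 4 + \frac{\left(o + o \left(-1\right)\right) \frac{1}{o + o}}{o} = 4 + \frac{\left(o - o\right) \frac{1}{2 o}}{o} = 4 + \frac{0 \frac{1}{2 o}}{o} = 4 + \frac{0}{o} = 4 + 0 = 4$)
$H{\left(v,T \right)} = - v$ ($H{\left(v,T \right)} = 0 - v = - v$)
$z{\left(-52 \right)} + H{\left(-62,g{\left(-8 \right)} \right)} = -14 - -62 = -14 + 62 = 48$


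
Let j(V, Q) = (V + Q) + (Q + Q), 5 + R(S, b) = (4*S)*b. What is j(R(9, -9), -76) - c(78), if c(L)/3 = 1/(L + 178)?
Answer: -142595/256 ≈ -557.01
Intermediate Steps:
R(S, b) = -5 + 4*S*b (R(S, b) = -5 + (4*S)*b = -5 + 4*S*b)
c(L) = 3/(178 + L) (c(L) = 3/(L + 178) = 3/(178 + L))
j(V, Q) = V + 3*Q (j(V, Q) = (Q + V) + 2*Q = V + 3*Q)
j(R(9, -9), -76) - c(78) = ((-5 + 4*9*(-9)) + 3*(-76)) - 3/(178 + 78) = ((-5 - 324) - 228) - 3/256 = (-329 - 228) - 3/256 = -557 - 1*3/256 = -557 - 3/256 = -142595/256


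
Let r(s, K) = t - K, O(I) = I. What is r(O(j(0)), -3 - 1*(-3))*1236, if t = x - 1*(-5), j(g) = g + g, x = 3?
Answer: 9888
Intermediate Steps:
j(g) = 2*g
t = 8 (t = 3 - 1*(-5) = 3 + 5 = 8)
r(s, K) = 8 - K
r(O(j(0)), -3 - 1*(-3))*1236 = (8 - (-3 - 1*(-3)))*1236 = (8 - (-3 + 3))*1236 = (8 - 1*0)*1236 = (8 + 0)*1236 = 8*1236 = 9888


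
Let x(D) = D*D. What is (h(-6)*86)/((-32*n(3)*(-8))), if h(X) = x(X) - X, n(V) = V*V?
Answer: 301/192 ≈ 1.5677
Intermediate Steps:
n(V) = V²
x(D) = D²
h(X) = X² - X
(h(-6)*86)/((-32*n(3)*(-8))) = (-6*(-1 - 6)*86)/((-32*3²*(-8))) = (-6*(-7)*86)/((-32*9*(-8))) = (42*86)/((-288*(-8))) = 3612/2304 = 3612*(1/2304) = 301/192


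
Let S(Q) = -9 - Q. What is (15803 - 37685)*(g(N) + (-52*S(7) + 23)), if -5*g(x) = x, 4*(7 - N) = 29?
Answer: -187102041/10 ≈ -1.8710e+7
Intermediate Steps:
N = -1/4 (N = 7 - 1/4*29 = 7 - 29/4 = -1/4 ≈ -0.25000)
g(x) = -x/5
(15803 - 37685)*(g(N) + (-52*S(7) + 23)) = (15803 - 37685)*(-1/5*(-1/4) + (-52*(-9 - 1*7) + 23)) = -21882*(1/20 + (-52*(-9 - 7) + 23)) = -21882*(1/20 + (-52*(-16) + 23)) = -21882*(1/20 + (832 + 23)) = -21882*(1/20 + 855) = -21882*17101/20 = -187102041/10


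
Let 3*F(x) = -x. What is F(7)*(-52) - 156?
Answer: -104/3 ≈ -34.667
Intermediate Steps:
F(x) = -x/3 (F(x) = (-x)/3 = -x/3)
F(7)*(-52) - 156 = -⅓*7*(-52) - 156 = -7/3*(-52) - 156 = 364/3 - 156 = -104/3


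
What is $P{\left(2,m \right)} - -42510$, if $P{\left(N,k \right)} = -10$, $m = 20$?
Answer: $42500$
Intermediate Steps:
$P{\left(2,m \right)} - -42510 = -10 - -42510 = -10 + 42510 = 42500$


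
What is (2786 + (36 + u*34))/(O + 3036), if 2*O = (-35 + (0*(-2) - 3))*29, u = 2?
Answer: 578/497 ≈ 1.1630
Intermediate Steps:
O = -551 (O = ((-35 + (0*(-2) - 3))*29)/2 = ((-35 + (0 - 3))*29)/2 = ((-35 - 3)*29)/2 = (-38*29)/2 = (½)*(-1102) = -551)
(2786 + (36 + u*34))/(O + 3036) = (2786 + (36 + 2*34))/(-551 + 3036) = (2786 + (36 + 68))/2485 = (2786 + 104)*(1/2485) = 2890*(1/2485) = 578/497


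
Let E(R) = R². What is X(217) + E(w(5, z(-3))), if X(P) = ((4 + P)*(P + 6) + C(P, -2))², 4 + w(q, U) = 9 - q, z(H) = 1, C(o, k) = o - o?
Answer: 2428814089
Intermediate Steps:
C(o, k) = 0
w(q, U) = 5 - q (w(q, U) = -4 + (9 - q) = 5 - q)
X(P) = (4 + P)²*(6 + P)² (X(P) = ((4 + P)*(P + 6) + 0)² = ((4 + P)*(6 + P) + 0)² = ((4 + P)*(6 + P))² = (4 + P)²*(6 + P)²)
X(217) + E(w(5, z(-3))) = (24 + 217² + 10*217)² + (5 - 1*5)² = (24 + 47089 + 2170)² + (5 - 5)² = 49283² + 0² = 2428814089 + 0 = 2428814089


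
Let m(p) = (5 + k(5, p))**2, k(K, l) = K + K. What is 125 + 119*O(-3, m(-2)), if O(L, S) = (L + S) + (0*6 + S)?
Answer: 53318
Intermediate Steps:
k(K, l) = 2*K
m(p) = 225 (m(p) = (5 + 2*5)**2 = (5 + 10)**2 = 15**2 = 225)
O(L, S) = L + 2*S (O(L, S) = (L + S) + (0 + S) = (L + S) + S = L + 2*S)
125 + 119*O(-3, m(-2)) = 125 + 119*(-3 + 2*225) = 125 + 119*(-3 + 450) = 125 + 119*447 = 125 + 53193 = 53318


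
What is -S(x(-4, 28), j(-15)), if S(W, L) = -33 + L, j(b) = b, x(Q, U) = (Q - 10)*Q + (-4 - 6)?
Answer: 48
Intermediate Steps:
x(Q, U) = -10 + Q*(-10 + Q) (x(Q, U) = (-10 + Q)*Q - 10 = Q*(-10 + Q) - 10 = -10 + Q*(-10 + Q))
-S(x(-4, 28), j(-15)) = -(-33 - 15) = -1*(-48) = 48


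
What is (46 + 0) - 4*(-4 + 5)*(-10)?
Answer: 86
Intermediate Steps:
(46 + 0) - 4*(-4 + 5)*(-10) = 46 - 4*1*(-10) = 46 - 4*(-10) = 46 + 40 = 86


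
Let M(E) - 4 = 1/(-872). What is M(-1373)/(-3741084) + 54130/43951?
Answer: 176584099417103/143378061874848 ≈ 1.2316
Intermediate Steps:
M(E) = 3487/872 (M(E) = 4 + 1/(-872) = 4 - 1/872 = 3487/872)
M(-1373)/(-3741084) + 54130/43951 = (3487/872)/(-3741084) + 54130/43951 = (3487/872)*(-1/3741084) + 54130*(1/43951) = -3487/3262225248 + 54130/43951 = 176584099417103/143378061874848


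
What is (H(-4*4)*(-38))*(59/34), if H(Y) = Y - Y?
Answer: 0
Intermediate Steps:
H(Y) = 0
(H(-4*4)*(-38))*(59/34) = (0*(-38))*(59/34) = 0*(59*(1/34)) = 0*(59/34) = 0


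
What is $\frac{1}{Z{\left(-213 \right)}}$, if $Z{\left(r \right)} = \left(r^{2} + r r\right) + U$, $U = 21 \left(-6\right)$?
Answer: $\frac{1}{90612} \approx 1.1036 \cdot 10^{-5}$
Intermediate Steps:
$U = -126$
$Z{\left(r \right)} = -126 + 2 r^{2}$ ($Z{\left(r \right)} = \left(r^{2} + r r\right) - 126 = \left(r^{2} + r^{2}\right) - 126 = 2 r^{2} - 126 = -126 + 2 r^{2}$)
$\frac{1}{Z{\left(-213 \right)}} = \frac{1}{-126 + 2 \left(-213\right)^{2}} = \frac{1}{-126 + 2 \cdot 45369} = \frac{1}{-126 + 90738} = \frac{1}{90612}$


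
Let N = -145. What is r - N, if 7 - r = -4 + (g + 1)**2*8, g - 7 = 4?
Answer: -996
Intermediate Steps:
g = 11 (g = 7 + 4 = 11)
r = -1141 (r = 7 - (-4 + (11 + 1)**2*8) = 7 - (-4 + 12**2*8) = 7 - (-4 + 144*8) = 7 - (-4 + 1152) = 7 - 1*1148 = 7 - 1148 = -1141)
r - N = -1141 - 1*(-145) = -1141 + 145 = -996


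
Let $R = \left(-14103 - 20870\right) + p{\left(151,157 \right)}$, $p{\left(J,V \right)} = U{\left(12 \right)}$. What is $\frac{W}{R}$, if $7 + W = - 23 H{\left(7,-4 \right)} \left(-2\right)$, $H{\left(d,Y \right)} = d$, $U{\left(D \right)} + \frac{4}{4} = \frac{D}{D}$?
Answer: $- \frac{315}{34973} \approx -0.0090069$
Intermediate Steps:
$U{\left(D \right)} = 0$ ($U{\left(D \right)} = -1 + \frac{D}{D} = -1 + 1 = 0$)
$p{\left(J,V \right)} = 0$
$W = 315$ ($W = -7 + \left(-23\right) 7 \left(-2\right) = -7 - -322 = -7 + 322 = 315$)
$R = -34973$ ($R = \left(-14103 - 20870\right) + 0 = -34973 + 0 = -34973$)
$\frac{W}{R} = \frac{315}{-34973} = 315 \left(- \frac{1}{34973}\right) = - \frac{315}{34973}$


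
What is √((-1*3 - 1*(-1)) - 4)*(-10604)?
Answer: -10604*I*√6 ≈ -25974.0*I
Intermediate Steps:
√((-1*3 - 1*(-1)) - 4)*(-10604) = √((-3 + 1) - 4)*(-10604) = √(-2 - 4)*(-10604) = √(-6)*(-10604) = (I*√6)*(-10604) = -10604*I*√6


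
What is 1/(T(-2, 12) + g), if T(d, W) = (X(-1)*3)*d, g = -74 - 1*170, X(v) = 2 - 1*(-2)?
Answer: -1/268 ≈ -0.0037313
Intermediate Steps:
X(v) = 4 (X(v) = 2 + 2 = 4)
g = -244 (g = -74 - 170 = -244)
T(d, W) = 12*d (T(d, W) = (4*3)*d = 12*d)
1/(T(-2, 12) + g) = 1/(12*(-2) - 244) = 1/(-24 - 244) = 1/(-268) = -1/268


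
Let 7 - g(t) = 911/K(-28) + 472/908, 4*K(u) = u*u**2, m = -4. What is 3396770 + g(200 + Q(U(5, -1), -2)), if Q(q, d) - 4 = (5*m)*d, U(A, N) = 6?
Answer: 4231622823165/1245776 ≈ 3.3968e+6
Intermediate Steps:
K(u) = u**3/4 (K(u) = (u*u**2)/4 = u**3/4)
Q(q, d) = 4 - 20*d (Q(q, d) = 4 + (5*(-4))*d = 4 - 20*d)
g(t) = 8279645/1245776 (g(t) = 7 - (911/(((1/4)*(-28)**3)) + 472/908) = 7 - (911/(((1/4)*(-21952))) + 472*(1/908)) = 7 - (911/(-5488) + 118/227) = 7 - (911*(-1/5488) + 118/227) = 7 - (-911/5488 + 118/227) = 7 - 1*440787/1245776 = 7 - 440787/1245776 = 8279645/1245776)
3396770 + g(200 + Q(U(5, -1), -2)) = 3396770 + 8279645/1245776 = 4231622823165/1245776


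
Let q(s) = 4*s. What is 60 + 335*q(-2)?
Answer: -2620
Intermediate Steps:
60 + 335*q(-2) = 60 + 335*(4*(-2)) = 60 + 335*(-8) = 60 - 2680 = -2620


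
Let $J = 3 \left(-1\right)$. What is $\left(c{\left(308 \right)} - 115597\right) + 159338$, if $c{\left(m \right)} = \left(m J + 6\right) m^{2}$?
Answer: $-87041411$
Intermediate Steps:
$J = -3$
$c{\left(m \right)} = m^{2} \left(6 - 3 m\right)$ ($c{\left(m \right)} = \left(m \left(-3\right) + 6\right) m^{2} = \left(- 3 m + 6\right) m^{2} = \left(6 - 3 m\right) m^{2} = m^{2} \left(6 - 3 m\right)$)
$\left(c{\left(308 \right)} - 115597\right) + 159338 = \left(3 \cdot 308^{2} \left(2 - 308\right) - 115597\right) + 159338 = \left(3 \cdot 94864 \left(2 - 308\right) - 115597\right) + 159338 = \left(3 \cdot 94864 \left(-306\right) - 115597\right) + 159338 = \left(-87085152 - 115597\right) + 159338 = -87200749 + 159338 = -87041411$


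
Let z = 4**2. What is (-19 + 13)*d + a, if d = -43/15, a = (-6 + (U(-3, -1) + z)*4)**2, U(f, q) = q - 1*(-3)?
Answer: 21866/5 ≈ 4373.2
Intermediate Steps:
z = 16
U(f, q) = 3 + q (U(f, q) = q + 3 = 3 + q)
a = 4356 (a = (-6 + ((3 - 1) + 16)*4)**2 = (-6 + (2 + 16)*4)**2 = (-6 + 18*4)**2 = (-6 + 72)**2 = 66**2 = 4356)
d = -43/15 (d = -43*1/15 = -43/15 ≈ -2.8667)
(-19 + 13)*d + a = (-19 + 13)*(-43/15) + 4356 = -6*(-43/15) + 4356 = 86/5 + 4356 = 21866/5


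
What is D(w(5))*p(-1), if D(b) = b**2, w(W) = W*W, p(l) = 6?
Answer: 3750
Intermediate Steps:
w(W) = W**2
D(w(5))*p(-1) = (5**2)**2*6 = 25**2*6 = 625*6 = 3750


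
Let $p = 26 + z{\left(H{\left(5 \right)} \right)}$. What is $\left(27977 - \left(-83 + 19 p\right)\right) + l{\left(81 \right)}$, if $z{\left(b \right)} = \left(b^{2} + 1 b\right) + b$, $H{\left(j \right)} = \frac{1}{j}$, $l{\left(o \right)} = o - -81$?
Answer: $\frac{692991}{25} \approx 27720.0$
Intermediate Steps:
$l{\left(o \right)} = 81 + o$ ($l{\left(o \right)} = o + 81 = 81 + o$)
$z{\left(b \right)} = b^{2} + 2 b$ ($z{\left(b \right)} = \left(b^{2} + b\right) + b = \left(b + b^{2}\right) + b = b^{2} + 2 b$)
$p = \frac{661}{25}$ ($p = 26 + \frac{2 + \frac{1}{5}}{5} = 26 + \frac{1}{5} \cdot \frac{11}{5} = 26 + \frac{11}{25} = \frac{661}{25} \approx 26.44$)
$\left(27977 - \left(-83 + 19 p\right)\right) + l{\left(81 \right)} = \left(27977 + \left(\left(-19\right) \frac{661}{25} + 83\right)\right) + \left(81 + 81\right) = \left(27977 + \left(- \frac{12559}{25} + 83\right)\right) + 162 = \left(27977 - \frac{10484}{25}\right) + 162 = \frac{688941}{25} + 162 = \frac{692991}{25}$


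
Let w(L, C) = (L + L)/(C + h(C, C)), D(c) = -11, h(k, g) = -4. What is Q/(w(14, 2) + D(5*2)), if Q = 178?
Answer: -178/25 ≈ -7.1200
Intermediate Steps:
w(L, C) = 2*L/(-4 + C) (w(L, C) = (L + L)/(C - 4) = (2*L)/(-4 + C) = 2*L/(-4 + C))
Q/(w(14, 2) + D(5*2)) = 178/(2*14/(-4 + 2) - 11) = 178/(2*14/(-2) - 11) = 178/(2*14*(-½) - 11) = 178/(-14 - 11) = 178/(-25) = 178*(-1/25) = -178/25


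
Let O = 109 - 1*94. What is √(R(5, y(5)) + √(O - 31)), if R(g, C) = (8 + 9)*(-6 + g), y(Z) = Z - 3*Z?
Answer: √(-17 + 4*I) ≈ 0.48179 + 4.1512*I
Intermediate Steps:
O = 15 (O = 109 - 94 = 15)
y(Z) = -2*Z (y(Z) = Z - 3*Z = -2*Z)
R(g, C) = -102 + 17*g (R(g, C) = 17*(-6 + g) = -102 + 17*g)
√(R(5, y(5)) + √(O - 31)) = √((-102 + 17*5) + √(15 - 31)) = √((-102 + 85) + √(-16)) = √(-17 + 4*I)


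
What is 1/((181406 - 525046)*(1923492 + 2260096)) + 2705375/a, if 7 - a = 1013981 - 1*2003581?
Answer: 3889377445832230393/1422706702781934240 ≈ 2.7338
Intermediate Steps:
a = 989607 (a = 7 - (1013981 - 1*2003581) = 7 - (1013981 - 2003581) = 7 - 1*(-989600) = 7 + 989600 = 989607)
1/((181406 - 525046)*(1923492 + 2260096)) + 2705375/a = 1/((181406 - 525046)*(1923492 + 2260096)) + 2705375/989607 = 1/(-343640*4183588) + 2705375*(1/989607) = -1/343640*1/4183588 + 2705375/989607 = -1/1437648180320 + 2705375/989607 = 3889377445832230393/1422706702781934240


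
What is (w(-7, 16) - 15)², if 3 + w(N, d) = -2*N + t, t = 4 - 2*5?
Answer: 100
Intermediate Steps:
t = -6 (t = 4 - 10 = -6)
w(N, d) = -9 - 2*N (w(N, d) = -3 + (-2*N - 6) = -3 + (-6 - 2*N) = -9 - 2*N)
(w(-7, 16) - 15)² = ((-9 - 2*(-7)) - 15)² = ((-9 + 14) - 15)² = (5 - 15)² = (-10)² = 100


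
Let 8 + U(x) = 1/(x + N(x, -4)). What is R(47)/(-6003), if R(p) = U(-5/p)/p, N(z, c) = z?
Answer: 127/2821410 ≈ 4.5013e-5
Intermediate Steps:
U(x) = -8 + 1/(2*x) (U(x) = -8 + 1/(x + x) = -8 + 1/(2*x))
R(p) = (-8 - p/10)/p (R(p) = (-8 + 1/(2*((-5/p))))/p = (-8 + (-p/5)/2)/p = (-8 - p/10)/p)
R(47)/(-6003) = ((⅒)*(-80 - 1*47)/47)/(-6003) = ((⅒)*(1/47)*(-80 - 47))*(-1/6003) = ((⅒)*(1/47)*(-127))*(-1/6003) = -127/470*(-1/6003) = 127/2821410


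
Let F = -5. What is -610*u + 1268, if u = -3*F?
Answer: -7882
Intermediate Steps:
u = 15 (u = -3*(-5) = 15)
-610*u + 1268 = -610*15 + 1268 = -9150 + 1268 = -7882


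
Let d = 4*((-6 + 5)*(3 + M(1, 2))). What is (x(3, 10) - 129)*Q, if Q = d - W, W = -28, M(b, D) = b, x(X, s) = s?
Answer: -1428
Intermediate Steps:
d = -16 (d = 4*((-6 + 5)*(3 + 1)) = 4*(-1*4) = 4*(-4) = -16)
Q = 12 (Q = -16 - 1*(-28) = -16 + 28 = 12)
(x(3, 10) - 129)*Q = (10 - 129)*12 = -119*12 = -1428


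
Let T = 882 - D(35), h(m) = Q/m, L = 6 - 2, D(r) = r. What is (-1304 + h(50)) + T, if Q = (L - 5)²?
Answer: -22849/50 ≈ -456.98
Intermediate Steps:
L = 4
Q = 1 (Q = (4 - 5)² = (-1)² = 1)
h(m) = 1/m
T = 847 (T = 882 - 1*35 = 882 - 35 = 847)
(-1304 + h(50)) + T = (-1304 + 1/50) + 847 = -65199/50 + 847 = -22849/50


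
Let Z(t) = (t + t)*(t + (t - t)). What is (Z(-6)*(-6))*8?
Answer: -3456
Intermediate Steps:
Z(t) = 2*t² (Z(t) = (2*t)*(t + 0) = (2*t)*t = 2*t²)
(Z(-6)*(-6))*8 = ((2*(-6)²)*(-6))*8 = ((2*36)*(-6))*8 = (72*(-6))*8 = -432*8 = -3456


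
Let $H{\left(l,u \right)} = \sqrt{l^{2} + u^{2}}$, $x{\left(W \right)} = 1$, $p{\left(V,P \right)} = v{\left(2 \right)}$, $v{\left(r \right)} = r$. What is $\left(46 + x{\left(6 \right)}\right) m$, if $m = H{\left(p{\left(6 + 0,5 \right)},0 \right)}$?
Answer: $94$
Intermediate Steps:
$p{\left(V,P \right)} = 2$
$m = 2$ ($m = \sqrt{2^{2} + 0^{2}} = \sqrt{4 + 0} = \sqrt{4} = 2$)
$\left(46 + x{\left(6 \right)}\right) m = \left(46 + 1\right) 2 = 47 \cdot 2 = 94$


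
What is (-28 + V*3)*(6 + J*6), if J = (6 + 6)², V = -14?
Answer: -60900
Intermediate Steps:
J = 144 (J = 12² = 144)
(-28 + V*3)*(6 + J*6) = (-28 - 14*3)*(6 + 144*6) = (-28 - 42)*(6 + 864) = -70*870 = -60900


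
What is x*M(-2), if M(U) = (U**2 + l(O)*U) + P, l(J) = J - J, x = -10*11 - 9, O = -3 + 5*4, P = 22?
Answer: -3094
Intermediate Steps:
O = 17 (O = -3 + 20 = 17)
x = -119 (x = -110 - 9 = -119)
l(J) = 0
M(U) = 22 + U**2 (M(U) = (U**2 + 0*U) + 22 = (U**2 + 0) + 22 = U**2 + 22 = 22 + U**2)
x*M(-2) = -119*(22 + (-2)**2) = -119*(22 + 4) = -119*26 = -3094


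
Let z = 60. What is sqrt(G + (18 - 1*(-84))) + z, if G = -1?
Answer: 60 + sqrt(101) ≈ 70.050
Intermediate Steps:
sqrt(G + (18 - 1*(-84))) + z = sqrt(-1 + (18 - 1*(-84))) + 60 = sqrt(-1 + (18 + 84)) + 60 = sqrt(-1 + 102) + 60 = sqrt(101) + 60 = 60 + sqrt(101)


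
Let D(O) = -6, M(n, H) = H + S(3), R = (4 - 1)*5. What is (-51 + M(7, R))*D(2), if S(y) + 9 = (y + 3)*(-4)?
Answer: 414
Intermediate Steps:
S(y) = -21 - 4*y (S(y) = -9 + (y + 3)*(-4) = -9 + (3 + y)*(-4) = -9 + (-12 - 4*y) = -21 - 4*y)
R = 15 (R = 3*5 = 15)
M(n, H) = -33 + H (M(n, H) = H + (-21 - 4*3) = H + (-21 - 12) = H - 33 = -33 + H)
(-51 + M(7, R))*D(2) = (-51 + (-33 + 15))*(-6) = (-51 - 18)*(-6) = -69*(-6) = 414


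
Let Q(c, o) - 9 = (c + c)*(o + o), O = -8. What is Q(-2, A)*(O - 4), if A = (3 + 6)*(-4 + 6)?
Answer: 1620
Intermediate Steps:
A = 18 (A = 9*2 = 18)
Q(c, o) = 9 + 4*c*o (Q(c, o) = 9 + (c + c)*(o + o) = 9 + (2*c)*(2*o) = 9 + 4*c*o)
Q(-2, A)*(O - 4) = (9 + 4*(-2)*18)*(-8 - 4) = (9 - 144)*(-12) = -135*(-12) = 1620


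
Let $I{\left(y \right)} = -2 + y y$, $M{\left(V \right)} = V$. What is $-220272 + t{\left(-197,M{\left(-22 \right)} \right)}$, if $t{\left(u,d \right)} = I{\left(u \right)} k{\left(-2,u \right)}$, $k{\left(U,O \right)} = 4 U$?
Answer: $-530728$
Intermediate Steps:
$I{\left(y \right)} = -2 + y^{2}$
$t{\left(u,d \right)} = 16 - 8 u^{2}$ ($t{\left(u,d \right)} = \left(-2 + u^{2}\right) 4 \left(-2\right) = \left(-2 + u^{2}\right) \left(-8\right) = 16 - 8 u^{2}$)
$-220272 + t{\left(-197,M{\left(-22 \right)} \right)} = -220272 + \left(16 - 8 \left(-197\right)^{2}\right) = -220272 + \left(16 - 310472\right) = -220272 - 310456 = -530728$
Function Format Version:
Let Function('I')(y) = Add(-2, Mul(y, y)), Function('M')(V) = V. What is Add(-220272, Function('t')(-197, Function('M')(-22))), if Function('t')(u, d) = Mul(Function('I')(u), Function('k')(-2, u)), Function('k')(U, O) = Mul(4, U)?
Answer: -530728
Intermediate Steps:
Function('I')(y) = Add(-2, Pow(y, 2))
Function('t')(u, d) = Add(16, Mul(-8, Pow(u, 2))) (Function('t')(u, d) = Mul(Add(-2, Pow(u, 2)), Mul(4, -2)) = Mul(Add(-2, Pow(u, 2)), -8) = Add(16, Mul(-8, Pow(u, 2))))
Add(-220272, Function('t')(-197, Function('M')(-22))) = Add(-220272, Add(16, Mul(-8, Pow(-197, 2)))) = Add(-220272, Add(16, Mul(-8, 38809))) = Add(-220272, Add(16, -310472)) = Add(-220272, -310456) = -530728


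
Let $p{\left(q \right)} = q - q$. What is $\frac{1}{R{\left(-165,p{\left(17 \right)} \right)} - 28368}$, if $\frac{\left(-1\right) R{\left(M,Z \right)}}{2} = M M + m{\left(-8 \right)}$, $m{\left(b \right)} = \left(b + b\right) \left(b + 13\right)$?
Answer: $- \frac{1}{82658} \approx -1.2098 \cdot 10^{-5}$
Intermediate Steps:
$p{\left(q \right)} = 0$
$m{\left(b \right)} = 2 b \left(13 + b\right)$
$R{\left(M,Z \right)} = 160 - 2 M^{2}$ ($R{\left(M,Z \right)} = - 2 \left(M M + 2 \left(-8\right) \left(13 - 8\right)\right) = - 2 \left(M^{2} + 2 \left(-8\right) 5\right) = - 2 \left(M^{2} - 80\right) = - 2 \left(-80 + M^{2}\right) = 160 - 2 M^{2}$)
$\frac{1}{R{\left(-165,p{\left(17 \right)} \right)} - 28368} = \frac{1}{\left(160 - 2 \left(-165\right)^{2}\right) - 28368} = \frac{1}{\left(160 - 54450\right) - 28368} = \frac{1}{-54290 - 28368} = \frac{1}{-82658} = - \frac{1}{82658}$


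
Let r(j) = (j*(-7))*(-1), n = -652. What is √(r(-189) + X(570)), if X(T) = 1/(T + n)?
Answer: I*√8895934/82 ≈ 36.373*I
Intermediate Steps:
X(T) = 1/(-652 + T) (X(T) = 1/(T - 652) = 1/(-652 + T))
r(j) = 7*j (r(j) = -7*j*(-1) = 7*j)
√(r(-189) + X(570)) = √(7*(-189) + 1/(-652 + 570)) = √(-1323 + 1/(-82)) = √(-1323 - 1/82) = √(-108487/82) = I*√8895934/82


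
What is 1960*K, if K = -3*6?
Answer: -35280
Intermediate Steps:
K = -18
1960*K = 1960*(-18) = -35280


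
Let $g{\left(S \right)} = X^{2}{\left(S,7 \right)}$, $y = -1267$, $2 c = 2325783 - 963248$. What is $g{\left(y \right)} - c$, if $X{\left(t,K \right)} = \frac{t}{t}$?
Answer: $- \frac{1362533}{2} \approx -6.8127 \cdot 10^{5}$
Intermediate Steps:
$c = \frac{1362535}{2}$ ($c = \frac{2325783 - 963248}{2} = \frac{1}{2} \cdot 1362535 = \frac{1362535}{2} \approx 6.8127 \cdot 10^{5}$)
$X{\left(t,K \right)} = 1$
$g{\left(S \right)} = 1$ ($g{\left(S \right)} = 1^{2} = 1$)
$g{\left(y \right)} - c = 1 - \frac{1362535}{2} = - \frac{1362533}{2}$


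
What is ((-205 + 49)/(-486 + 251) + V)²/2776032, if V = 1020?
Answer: 199760072/532313775 ≈ 0.37527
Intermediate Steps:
((-205 + 49)/(-486 + 251) + V)²/2776032 = ((-205 + 49)/(-486 + 251) + 1020)²/2776032 = (-156/(-235) + 1020)²*(1/2776032) = (-156*(-1/235) + 1020)²*(1/2776032) = (156/235 + 1020)²*(1/2776032) = (239856/235)²*(1/2776032) = (57530900736/55225)*(1/2776032) = 199760072/532313775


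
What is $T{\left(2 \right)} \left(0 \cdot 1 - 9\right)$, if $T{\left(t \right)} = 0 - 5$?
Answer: $45$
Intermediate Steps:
$T{\left(t \right)} = -5$
$T{\left(2 \right)} \left(0 \cdot 1 - 9\right) = - 5 \left(0 \cdot 1 - 9\right) = - 5 \left(0 - 9\right) = \left(-5\right) \left(-9\right) = 45$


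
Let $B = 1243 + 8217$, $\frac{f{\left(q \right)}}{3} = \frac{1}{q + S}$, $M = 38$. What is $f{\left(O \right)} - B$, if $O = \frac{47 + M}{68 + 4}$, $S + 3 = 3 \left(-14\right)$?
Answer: $- \frac{29846516}{3155} \approx -9460.1$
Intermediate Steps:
$S = -45$ ($S = -3 + 3 \left(-14\right) = -3 - 42 = -45$)
$O = \frac{85}{72}$ ($O = \frac{47 + 38}{68 + 4} = \frac{85}{72} \approx 1.1806$)
$f{\left(q \right)} = \frac{3}{-45 + q}$ ($f{\left(q \right)} = \frac{3}{q - 45} = \frac{3}{-45 + q}$)
$B = 9460$
$f{\left(O \right)} - B = \frac{3}{-45 + \frac{85}{72}} - 9460 = \frac{3}{- \frac{3155}{72}} - 9460 = 3 \left(- \frac{72}{3155}\right) - 9460 = - \frac{216}{3155} - 9460 = - \frac{29846516}{3155}$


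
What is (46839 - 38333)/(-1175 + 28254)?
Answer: 8506/27079 ≈ 0.31412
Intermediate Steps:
(46839 - 38333)/(-1175 + 28254) = 8506/27079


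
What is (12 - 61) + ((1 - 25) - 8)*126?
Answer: -4081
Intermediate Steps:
(12 - 61) + ((1 - 25) - 8)*126 = -49 + (-24 - 8)*126 = -49 - 32*126 = -49 - 4032 = -4081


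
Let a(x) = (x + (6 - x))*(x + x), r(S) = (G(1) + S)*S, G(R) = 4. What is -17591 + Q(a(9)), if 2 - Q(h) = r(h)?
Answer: -29685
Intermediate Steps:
r(S) = S*(4 + S) (r(S) = (4 + S)*S = S*(4 + S))
a(x) = 12*x (a(x) = 6*(2*x) = 12*x)
Q(h) = 2 - h*(4 + h)
-17591 + Q(a(9)) = -17591 + (2 - 12*9*(4 + 12*9)) = -17591 + (2 - 1*108*(4 + 108)) = -17591 + (2 - 1*108*112) = -17591 + (2 - 12096) = -17591 - 12094 = -29685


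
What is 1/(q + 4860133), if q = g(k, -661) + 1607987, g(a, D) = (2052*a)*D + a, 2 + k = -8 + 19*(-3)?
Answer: 1/97344977 ≈ 1.0273e-8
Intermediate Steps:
k = -67 (k = -2 + (-8 + 19*(-3)) = -2 + (-8 - 57) = -2 - 65 = -67)
g(a, D) = a + 2052*D*a (g(a, D) = 2052*D*a + a = a + 2052*D*a)
q = 92484844 (q = -67*(1 + 2052*(-661)) + 1607987 = -67*(1 - 1356372) + 1607987 = -67*(-1356371) + 1607987 = 90876857 + 1607987 = 92484844)
1/(q + 4860133) = 1/(92484844 + 4860133) = 1/97344977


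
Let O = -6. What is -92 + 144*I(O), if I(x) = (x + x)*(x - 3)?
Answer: 15460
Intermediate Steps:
I(x) = 2*x*(-3 + x) (I(x) = (2*x)*(-3 + x) = 2*x*(-3 + x))
-92 + 144*I(O) = -92 + 144*(2*(-6)*(-3 - 6)) = -92 + 144*(2*(-6)*(-9)) = -92 + 144*108 = -92 + 15552 = 15460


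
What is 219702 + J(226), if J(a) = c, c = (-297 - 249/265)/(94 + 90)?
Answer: 5356295283/24380 ≈ 2.1970e+5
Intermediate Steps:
c = -39477/24380 (c = (-297 - 249*1/265)/184 = (-297 - 249/265)*(1/184) = -78954/265*1/184 = -39477/24380 ≈ -1.6192)
J(a) = -39477/24380
219702 + J(226) = 219702 - 39477/24380 = 5356295283/24380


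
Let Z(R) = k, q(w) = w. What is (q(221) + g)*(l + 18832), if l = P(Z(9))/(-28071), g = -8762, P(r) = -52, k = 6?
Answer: -501672834676/3119 ≈ -1.6084e+8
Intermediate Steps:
Z(R) = 6
l = 52/28071 (l = -52/(-28071) = -52*(-1/28071) = 52/28071 ≈ 0.0018524)
(q(221) + g)*(l + 18832) = (221 - 8762)*(52/28071 + 18832) = -8541*528633124/28071 = -501672834676/3119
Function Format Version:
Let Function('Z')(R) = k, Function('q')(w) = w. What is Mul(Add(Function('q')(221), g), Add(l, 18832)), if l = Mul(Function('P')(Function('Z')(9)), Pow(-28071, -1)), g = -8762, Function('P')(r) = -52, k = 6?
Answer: Rational(-501672834676, 3119) ≈ -1.6084e+8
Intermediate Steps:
Function('Z')(R) = 6
l = Rational(52, 28071) (l = Mul(-52, Pow(-28071, -1)) = Mul(-52, Rational(-1, 28071)) = Rational(52, 28071) ≈ 0.0018524)
Mul(Add(Function('q')(221), g), Add(l, 18832)) = Mul(Add(221, -8762), Add(Rational(52, 28071), 18832)) = Mul(-8541, Rational(528633124, 28071)) = Rational(-501672834676, 3119)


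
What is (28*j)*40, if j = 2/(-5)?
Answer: -448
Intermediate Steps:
j = -⅖ (j = 2*(-⅕) = -⅖ ≈ -0.40000)
(28*j)*40 = (28*(-⅖))*40 = -56/5*40 = -448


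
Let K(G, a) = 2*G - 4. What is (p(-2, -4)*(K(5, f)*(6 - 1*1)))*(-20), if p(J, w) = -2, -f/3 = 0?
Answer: 1200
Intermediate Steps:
f = 0 (f = -3*0 = 0)
K(G, a) = -4 + 2*G
(p(-2, -4)*(K(5, f)*(6 - 1*1)))*(-20) = -2*(-4 + 2*5)*(6 - 1*1)*(-20) = -2*(-4 + 10)*(6 - 1)*(-20) = -12*5*(-20) = -2*30*(-20) = -60*(-20) = 1200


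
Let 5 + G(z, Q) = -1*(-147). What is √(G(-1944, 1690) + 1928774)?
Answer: 6*√53581 ≈ 1388.9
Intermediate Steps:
G(z, Q) = 142 (G(z, Q) = -5 - 1*(-147) = -5 + 147 = 142)
√(G(-1944, 1690) + 1928774) = √(142 + 1928774) = √1928916 = 6*√53581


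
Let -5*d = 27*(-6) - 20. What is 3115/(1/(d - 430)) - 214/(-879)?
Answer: -1077710042/879 ≈ -1.2261e+6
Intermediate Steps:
d = 182/5 (d = -(27*(-6) - 20)/5 = -(-162 - 20)/5 = -⅕*(-182) = 182/5 ≈ 36.400)
3115/(1/(d - 430)) - 214/(-879) = 3115/(1/(182/5 - 430)) - 214/(-879) = 3115/(1/(-1968/5)) - 214*(-1/879) = 3115/(-5/1968) + 214/879 = 3115*(-1968/5) + 214/879 = -1226064 + 214/879 = -1077710042/879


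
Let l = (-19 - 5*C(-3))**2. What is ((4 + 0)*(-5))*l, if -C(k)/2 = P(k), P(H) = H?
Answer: -48020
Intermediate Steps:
C(k) = -2*k
l = 2401 (l = (-19 - (-10)*(-3))**2 = (-19 - 5*6)**2 = (-19 - 30)**2 = (-49)**2 = 2401)
((4 + 0)*(-5))*l = ((4 + 0)*(-5))*2401 = (4*(-5))*2401 = -20*2401 = -48020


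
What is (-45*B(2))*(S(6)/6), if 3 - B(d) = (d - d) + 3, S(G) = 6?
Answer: 0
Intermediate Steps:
B(d) = 0 (B(d) = 3 - ((d - d) + 3) = 3 - (0 + 3) = 3 - 1*3 = 3 - 3 = 0)
(-45*B(2))*(S(6)/6) = (-45*0)*(6/6) = 0*(6*(⅙)) = 0*1 = 0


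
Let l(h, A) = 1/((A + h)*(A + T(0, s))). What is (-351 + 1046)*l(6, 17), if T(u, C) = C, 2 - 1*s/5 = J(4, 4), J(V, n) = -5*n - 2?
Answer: 695/3151 ≈ 0.22056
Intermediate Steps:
J(V, n) = -2 - 5*n
s = 120 (s = 10 - 5*(-2 - 5*4) = 10 - 5*(-2 - 20) = 10 - 5*(-22) = 10 + 110 = 120)
l(h, A) = 1/((120 + A)*(A + h)) (l(h, A) = 1/((A + h)*(A + 120)) = 1/((A + h)*(120 + A)) = 1/((120 + A)*(A + h)))
(-351 + 1046)*l(6, 17) = (-351 + 1046)/(17**2 + 120*17 + 120*6 + 17*6) = 695/(289 + 2040 + 720 + 102) = 695/3151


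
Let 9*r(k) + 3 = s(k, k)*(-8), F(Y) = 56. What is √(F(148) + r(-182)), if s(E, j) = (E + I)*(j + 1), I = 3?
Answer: I*√258691/3 ≈ 169.54*I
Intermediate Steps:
s(E, j) = (1 + j)*(3 + E) (s(E, j) = (E + 3)*(j + 1) = (3 + E)*(1 + j) = (1 + j)*(3 + E))
r(k) = -3 - 32*k/9 - 8*k²/9 (r(k) = -⅓ + ((3 + k + 3*k + k*k)*(-8))/9 = -⅓ + ((3 + k + 3*k + k²)*(-8))/9 = -⅓ + ((3 + k² + 4*k)*(-8))/9 = -⅓ + (-24 - 32*k - 8*k²)/9 = -⅓ + (-8/3 - 32*k/9 - 8*k²/9) = -3 - 32*k/9 - 8*k²/9)
√(F(148) + r(-182)) = √(56 + (-3 - 32/9*(-182) - 8/9*(-182)²)) = √(56 + (-3 + 5824/9 - 8/9*33124)) = √(56 + (-3 + 5824/9 - 264992/9)) = √(56 - 259195/9) = √(-258691/9) = I*√258691/3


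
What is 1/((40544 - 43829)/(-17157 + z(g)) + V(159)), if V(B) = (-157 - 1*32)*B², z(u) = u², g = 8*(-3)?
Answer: -5527/26408607348 ≈ -2.0929e-7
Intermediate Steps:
g = -24
V(B) = -189*B² (V(B) = (-157 - 32)*B² = -189*B²)
1/((40544 - 43829)/(-17157 + z(g)) + V(159)) = 1/((40544 - 43829)/(-17157 + (-24)²) - 189*159²) = 1/(-3285/(-17157 + 576) - 189*25281) = 1/(-3285/(-16581) - 4778109) = 1/(-3285*(-1/16581) - 4778109) = 1/(1095/5527 - 4778109) = 1/(-26408607348/5527) = -5527/26408607348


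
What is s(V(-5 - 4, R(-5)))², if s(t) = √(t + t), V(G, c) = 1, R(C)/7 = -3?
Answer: 2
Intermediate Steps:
R(C) = -21 (R(C) = 7*(-3) = -21)
s(t) = √2*√t (s(t) = √(2*t) = √2*√t)
s(V(-5 - 4, R(-5)))² = (√2*√1)² = (√2*1)² = (√2)² = 2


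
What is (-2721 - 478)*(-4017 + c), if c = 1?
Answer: 12847184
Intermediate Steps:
(-2721 - 478)*(-4017 + c) = (-2721 - 478)*(-4017 + 1) = -3199*(-4016) = 12847184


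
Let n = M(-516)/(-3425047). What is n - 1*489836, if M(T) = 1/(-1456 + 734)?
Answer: -1211307574694823/2472883934 ≈ -4.8984e+5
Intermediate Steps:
M(T) = -1/722 (M(T) = 1/(-722) = -1/722)
n = 1/2472883934 (n = -1/722/(-3425047) = -1/722*(-1/3425047) = 1/2472883934 ≈ 4.0439e-10)
n - 1*489836 = 1/2472883934 - 1*489836 = 1/2472883934 - 489836 = -1211307574694823/2472883934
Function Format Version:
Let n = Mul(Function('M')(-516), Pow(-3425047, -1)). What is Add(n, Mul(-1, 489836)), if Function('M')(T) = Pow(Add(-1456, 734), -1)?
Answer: Rational(-1211307574694823, 2472883934) ≈ -4.8984e+5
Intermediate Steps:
Function('M')(T) = Rational(-1, 722) (Function('M')(T) = Pow(-722, -1) = Rational(-1, 722))
n = Rational(1, 2472883934) (n = Mul(Rational(-1, 722), Pow(-3425047, -1)) = Mul(Rational(-1, 722), Rational(-1, 3425047)) = Rational(1, 2472883934) ≈ 4.0439e-10)
Add(n, Mul(-1, 489836)) = Add(Rational(1, 2472883934), Mul(-1, 489836)) = Add(Rational(1, 2472883934), -489836) = Rational(-1211307574694823, 2472883934)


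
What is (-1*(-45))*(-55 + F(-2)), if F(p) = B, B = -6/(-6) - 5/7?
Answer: -17235/7 ≈ -2462.1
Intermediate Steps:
B = 2/7 (B = -6*(-⅙) - 5*⅐ = 1 - 5/7 = 2/7 ≈ 0.28571)
F(p) = 2/7
(-1*(-45))*(-55 + F(-2)) = (-1*(-45))*(-55 + 2/7) = 45*(-383/7) = -17235/7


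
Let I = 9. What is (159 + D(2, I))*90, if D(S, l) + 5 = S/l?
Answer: 13880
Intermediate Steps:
D(S, l) = -5 + S/l
(159 + D(2, I))*90 = (159 + (-5 + 2/9))*90 = (159 - 43/9)*90 = (1388/9)*90 = 13880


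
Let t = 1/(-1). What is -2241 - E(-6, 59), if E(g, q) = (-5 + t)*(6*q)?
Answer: -117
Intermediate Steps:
t = -1
E(g, q) = -36*q (E(g, q) = (-5 - 1)*(6*q) = -36*q)
-2241 - E(-6, 59) = -2241 - (-36)*59 = -2241 - 1*(-2124) = -2241 + 2124 = -117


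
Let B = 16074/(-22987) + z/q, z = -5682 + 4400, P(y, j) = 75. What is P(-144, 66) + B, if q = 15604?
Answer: 13310699035/179344574 ≈ 74.219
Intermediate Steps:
z = -1282
B = -140144015/179344574 (B = 16074/(-22987) - 1282/15604 = 16074*(-1/22987) - 1282*1/15604 = -16074/22987 - 641/7802 = -140144015/179344574 ≈ -0.78142)
P(-144, 66) + B = 75 - 140144015/179344574 = 13310699035/179344574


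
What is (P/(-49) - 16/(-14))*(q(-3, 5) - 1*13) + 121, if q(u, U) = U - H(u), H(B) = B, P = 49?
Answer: 842/7 ≈ 120.29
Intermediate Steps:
q(u, U) = U - u
(P/(-49) - 16/(-14))*(q(-3, 5) - 1*13) + 121 = (49/(-49) - 16/(-14))*((5 - 1*(-3)) - 1*13) + 121 = (49*(-1/49) - 16*(-1/14))*((5 + 3) - 13) + 121 = (-1 + 8/7)*(8 - 13) + 121 = (⅐)*(-5) + 121 = -5/7 + 121 = 842/7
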